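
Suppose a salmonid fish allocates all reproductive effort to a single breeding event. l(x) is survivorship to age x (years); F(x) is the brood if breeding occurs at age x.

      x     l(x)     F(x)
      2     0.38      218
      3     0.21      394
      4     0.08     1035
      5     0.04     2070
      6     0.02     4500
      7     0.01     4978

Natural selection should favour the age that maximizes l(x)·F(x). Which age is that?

Expected offspring if breeding at age x = l(x) × F(x):
  age 2: 0.38 × 218 = 82.840
  age 3: 0.21 × 394 = 82.740
  age 4: 0.08 × 1035 = 82.800
  age 5: 0.04 × 2070 = 82.800
  age 6: 0.02 × 4500 = 90.000
  age 7: 0.01 × 4978 = 49.780
Maximum at age 6 (90.000).

6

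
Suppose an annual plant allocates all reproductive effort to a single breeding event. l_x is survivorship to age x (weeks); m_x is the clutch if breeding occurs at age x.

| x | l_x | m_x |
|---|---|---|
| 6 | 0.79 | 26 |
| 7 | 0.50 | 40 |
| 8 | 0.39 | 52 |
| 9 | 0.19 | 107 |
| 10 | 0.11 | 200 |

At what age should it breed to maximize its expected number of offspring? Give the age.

Expected offspring if breeding at age x = l_x × m_x:
  age 6: 0.79 × 26 = 20.540
  age 7: 0.50 × 40 = 20.000
  age 8: 0.39 × 52 = 20.280
  age 9: 0.19 × 107 = 20.330
  age 10: 0.11 × 200 = 22.000
Maximum at age 10 (22.000).

10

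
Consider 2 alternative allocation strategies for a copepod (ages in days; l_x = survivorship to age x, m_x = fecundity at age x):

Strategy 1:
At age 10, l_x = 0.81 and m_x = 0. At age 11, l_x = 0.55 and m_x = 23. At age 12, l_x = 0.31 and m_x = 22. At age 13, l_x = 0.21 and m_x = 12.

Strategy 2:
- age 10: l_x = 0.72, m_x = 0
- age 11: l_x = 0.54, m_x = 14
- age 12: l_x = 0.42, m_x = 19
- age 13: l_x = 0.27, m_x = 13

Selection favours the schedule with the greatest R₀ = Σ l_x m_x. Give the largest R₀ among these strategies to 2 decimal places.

Strategy 1: R₀ = 0.81×0 + 0.55×23 + 0.31×22 + 0.21×12 = 21.9900
Strategy 2: R₀ = 0.72×0 + 0.54×14 + 0.42×19 + 0.27×13 = 19.0500
Highest R₀: strategy 1 with 21.9900.

21.99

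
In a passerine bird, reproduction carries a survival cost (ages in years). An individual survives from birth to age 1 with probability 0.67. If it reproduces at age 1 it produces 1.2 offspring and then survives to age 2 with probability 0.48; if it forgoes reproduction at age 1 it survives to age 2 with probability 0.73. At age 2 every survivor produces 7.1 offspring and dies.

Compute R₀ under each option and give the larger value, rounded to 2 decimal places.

3.47

breed at age 1: R₀ = 0.67 × (1.2 + 0.48 × 7.1) = 0.67 × 4.6080 = 3.0874
delay to age 2: R₀ = 0.67 × (0.73 × 7.1) = 0.67 × 5.1830 = 3.4726
Higher: delay to age 2 (3.4726).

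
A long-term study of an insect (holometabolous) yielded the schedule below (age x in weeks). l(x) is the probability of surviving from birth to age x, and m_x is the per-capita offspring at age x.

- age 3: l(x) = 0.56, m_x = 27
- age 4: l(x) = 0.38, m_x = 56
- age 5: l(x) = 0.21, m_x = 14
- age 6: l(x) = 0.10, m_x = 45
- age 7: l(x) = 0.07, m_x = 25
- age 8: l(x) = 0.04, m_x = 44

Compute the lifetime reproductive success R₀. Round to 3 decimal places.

47.350

R₀ = Σ l(x) m_x:
  age 3: 0.56 × 27 = 15.1200
  age 4: 0.38 × 56 = 21.2800
  age 5: 0.21 × 14 = 2.9400
  age 6: 0.10 × 45 = 4.5000
  age 7: 0.07 × 25 = 1.7500
  age 8: 0.04 × 44 = 1.7600
R₀ = 15.1200 + 21.2800 + 2.9400 + 4.5000 + 1.7500 + 1.7600 = 47.3500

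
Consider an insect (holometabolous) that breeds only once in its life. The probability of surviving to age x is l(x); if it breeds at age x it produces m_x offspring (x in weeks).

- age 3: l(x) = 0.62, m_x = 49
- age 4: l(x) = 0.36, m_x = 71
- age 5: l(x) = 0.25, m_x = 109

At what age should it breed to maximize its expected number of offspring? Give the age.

3

Expected offspring if breeding at age x = l(x) × m_x:
  age 3: 0.62 × 49 = 30.380
  age 4: 0.36 × 71 = 25.560
  age 5: 0.25 × 109 = 27.250
Maximum at age 3 (30.380).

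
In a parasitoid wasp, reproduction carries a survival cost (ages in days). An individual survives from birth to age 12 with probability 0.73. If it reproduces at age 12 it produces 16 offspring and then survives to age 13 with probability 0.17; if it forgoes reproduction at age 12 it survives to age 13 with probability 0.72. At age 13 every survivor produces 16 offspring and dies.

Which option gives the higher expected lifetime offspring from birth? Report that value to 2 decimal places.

13.67

breed at age 12: R₀ = 0.73 × (16 + 0.17 × 16) = 0.73 × 18.7200 = 13.6656
delay to age 13: R₀ = 0.73 × (0.72 × 16) = 0.73 × 11.5200 = 8.4096
Higher: breed at age 12 (13.6656).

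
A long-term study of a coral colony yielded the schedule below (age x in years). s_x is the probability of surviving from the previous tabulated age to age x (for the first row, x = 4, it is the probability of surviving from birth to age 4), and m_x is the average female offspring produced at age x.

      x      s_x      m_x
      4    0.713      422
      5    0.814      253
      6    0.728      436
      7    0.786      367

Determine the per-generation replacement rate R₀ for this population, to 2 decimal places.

753.82

Survivorship from birth: l_x = s_4·s_5·…·s_x.
  l_4 = 0.71300
  l_5 = 0.58038
  l_6 = 0.42252
  l_7 = 0.33210
R₀ = Σ l_x m_x:
  age 4: 0.71300 × 422 = 300.8860
  age 5: 0.58038 × 253 = 146.8361
  age 6: 0.42252 × 436 = 184.2187
  age 7: 0.33210 × 367 = 121.8807
R₀ = 300.8860 + 146.8361 + 184.2187 + 121.8807 = 753.8216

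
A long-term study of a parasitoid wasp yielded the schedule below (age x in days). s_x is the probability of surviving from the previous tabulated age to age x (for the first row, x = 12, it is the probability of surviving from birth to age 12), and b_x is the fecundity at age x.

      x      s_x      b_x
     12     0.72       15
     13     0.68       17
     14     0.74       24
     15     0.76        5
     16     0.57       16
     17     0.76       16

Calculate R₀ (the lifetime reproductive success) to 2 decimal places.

33.61

Survivorship from birth: l_x = s_12·s_13·…·s_x.
  l_12 = 0.72000
  l_13 = 0.48960
  l_14 = 0.36230
  l_15 = 0.27535
  l_16 = 0.15695
  l_17 = 0.11928
R₀ = Σ l_x b_x:
  age 12: 0.72000 × 15 = 10.8000
  age 13: 0.48960 × 17 = 8.3232
  age 14: 0.36230 × 24 = 8.6952
  age 15: 0.27535 × 5 = 1.3767
  age 16: 0.15695 × 16 = 2.5112
  age 17: 0.11928 × 16 = 1.9085
R₀ = 10.8000 + 8.3232 + 8.6952 + 1.3767 + 2.5112 + 1.9085 = 33.6148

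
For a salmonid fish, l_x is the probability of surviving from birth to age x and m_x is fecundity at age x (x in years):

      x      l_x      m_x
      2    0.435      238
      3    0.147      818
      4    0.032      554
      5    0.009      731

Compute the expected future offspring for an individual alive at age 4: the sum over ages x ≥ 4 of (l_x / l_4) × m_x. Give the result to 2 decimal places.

759.59

l_4 = 0.032. Conditional survival from age 4 to x is l_x / l_4.
  x=4: (0.032/0.032) × 554 = 554.0000
  x=5: (0.009/0.032) × 731 = 205.5938
Sum = 554.0000 + 205.5938 = 759.5938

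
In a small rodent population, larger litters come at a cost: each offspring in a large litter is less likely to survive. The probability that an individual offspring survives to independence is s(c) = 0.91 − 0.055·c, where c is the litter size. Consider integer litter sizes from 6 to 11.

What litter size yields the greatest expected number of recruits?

Expected recruits = c × s(c):
  c=6: 6 × 0.580 = 3.480
  c=7: 7 × 0.525 = 3.675
  c=8: 8 × 0.470 = 3.760
  c=9: 9 × 0.415 = 3.735
  c=10: 10 × 0.360 = 3.600
  c=11: 11 × 0.305 = 3.355
Maximum at c = 8 (3.760 recruits).

8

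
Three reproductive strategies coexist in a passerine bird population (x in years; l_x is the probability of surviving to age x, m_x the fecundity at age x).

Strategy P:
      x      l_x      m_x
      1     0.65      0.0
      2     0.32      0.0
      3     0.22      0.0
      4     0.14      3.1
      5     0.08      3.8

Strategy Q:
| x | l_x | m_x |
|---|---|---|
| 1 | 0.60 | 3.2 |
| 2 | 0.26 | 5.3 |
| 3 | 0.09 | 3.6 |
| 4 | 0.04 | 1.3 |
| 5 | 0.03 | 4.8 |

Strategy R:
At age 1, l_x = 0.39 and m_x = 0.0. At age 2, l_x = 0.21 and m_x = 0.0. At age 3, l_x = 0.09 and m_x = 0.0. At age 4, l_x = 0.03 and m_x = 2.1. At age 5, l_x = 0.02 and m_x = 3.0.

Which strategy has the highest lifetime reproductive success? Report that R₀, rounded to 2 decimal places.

3.82

Strategy P: R₀ = 0.65×0.0 + 0.32×0.0 + 0.22×0.0 + 0.14×3.1 + 0.08×3.8 = 0.7380
Strategy Q: R₀ = 0.60×3.2 + 0.26×5.3 + 0.09×3.6 + 0.04×1.3 + 0.03×4.8 = 3.8180
Strategy R: R₀ = 0.39×0.0 + 0.21×0.0 + 0.09×0.0 + 0.03×2.1 + 0.02×3.0 = 0.1230
Highest R₀: strategy Q with 3.8180.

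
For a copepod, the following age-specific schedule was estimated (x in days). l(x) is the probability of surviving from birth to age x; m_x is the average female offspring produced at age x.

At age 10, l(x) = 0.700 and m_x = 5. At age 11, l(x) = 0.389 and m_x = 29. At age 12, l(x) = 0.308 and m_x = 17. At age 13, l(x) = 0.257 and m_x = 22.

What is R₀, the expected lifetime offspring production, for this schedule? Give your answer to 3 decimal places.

R₀ = Σ l(x) m_x:
  age 10: 0.700 × 5 = 3.5000
  age 11: 0.389 × 29 = 11.2810
  age 12: 0.308 × 17 = 5.2360
  age 13: 0.257 × 22 = 5.6540
R₀ = 3.5000 + 11.2810 + 5.2360 + 5.6540 = 25.6710

25.671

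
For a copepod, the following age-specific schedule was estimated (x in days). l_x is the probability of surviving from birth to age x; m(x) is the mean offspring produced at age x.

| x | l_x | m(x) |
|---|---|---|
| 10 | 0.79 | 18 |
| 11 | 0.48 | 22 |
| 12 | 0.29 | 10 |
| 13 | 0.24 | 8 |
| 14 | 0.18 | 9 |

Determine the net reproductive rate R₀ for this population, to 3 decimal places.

31.220

R₀ = Σ l_x m(x):
  age 10: 0.79 × 18 = 14.2200
  age 11: 0.48 × 22 = 10.5600
  age 12: 0.29 × 10 = 2.9000
  age 13: 0.24 × 8 = 1.9200
  age 14: 0.18 × 9 = 1.6200
R₀ = 14.2200 + 10.5600 + 2.9000 + 1.9200 + 1.6200 = 31.2200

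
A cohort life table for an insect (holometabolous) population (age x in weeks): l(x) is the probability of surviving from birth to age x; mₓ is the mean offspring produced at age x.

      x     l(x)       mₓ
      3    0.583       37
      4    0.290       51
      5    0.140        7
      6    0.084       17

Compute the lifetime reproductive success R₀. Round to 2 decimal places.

R₀ = Σ l(x) mₓ:
  age 3: 0.583 × 37 = 21.5710
  age 4: 0.290 × 51 = 14.7900
  age 5: 0.140 × 7 = 0.9800
  age 6: 0.084 × 17 = 1.4280
R₀ = 21.5710 + 14.7900 + 0.9800 + 1.4280 = 38.7690

38.77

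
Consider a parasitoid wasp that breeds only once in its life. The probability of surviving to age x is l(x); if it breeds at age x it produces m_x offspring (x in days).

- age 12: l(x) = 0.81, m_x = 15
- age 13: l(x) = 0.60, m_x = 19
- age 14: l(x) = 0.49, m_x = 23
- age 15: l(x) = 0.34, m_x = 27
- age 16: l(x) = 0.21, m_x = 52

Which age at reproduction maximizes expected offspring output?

12

Expected offspring if breeding at age x = l(x) × m_x:
  age 12: 0.81 × 15 = 12.150
  age 13: 0.60 × 19 = 11.400
  age 14: 0.49 × 23 = 11.270
  age 15: 0.34 × 27 = 9.180
  age 16: 0.21 × 52 = 10.920
Maximum at age 12 (12.150).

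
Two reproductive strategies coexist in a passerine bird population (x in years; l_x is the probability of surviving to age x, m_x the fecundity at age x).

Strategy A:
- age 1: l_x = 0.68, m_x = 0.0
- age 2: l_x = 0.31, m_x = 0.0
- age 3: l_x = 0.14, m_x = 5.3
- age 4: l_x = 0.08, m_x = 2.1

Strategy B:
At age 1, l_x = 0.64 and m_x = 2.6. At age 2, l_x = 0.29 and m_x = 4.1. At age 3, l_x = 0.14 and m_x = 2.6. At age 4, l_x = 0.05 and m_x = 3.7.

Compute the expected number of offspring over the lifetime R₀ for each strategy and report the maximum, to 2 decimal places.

Strategy A: R₀ = 0.68×0.0 + 0.31×0.0 + 0.14×5.3 + 0.08×2.1 = 0.9100
Strategy B: R₀ = 0.64×2.6 + 0.29×4.1 + 0.14×2.6 + 0.05×3.7 = 3.4020
Highest R₀: strategy B with 3.4020.

3.40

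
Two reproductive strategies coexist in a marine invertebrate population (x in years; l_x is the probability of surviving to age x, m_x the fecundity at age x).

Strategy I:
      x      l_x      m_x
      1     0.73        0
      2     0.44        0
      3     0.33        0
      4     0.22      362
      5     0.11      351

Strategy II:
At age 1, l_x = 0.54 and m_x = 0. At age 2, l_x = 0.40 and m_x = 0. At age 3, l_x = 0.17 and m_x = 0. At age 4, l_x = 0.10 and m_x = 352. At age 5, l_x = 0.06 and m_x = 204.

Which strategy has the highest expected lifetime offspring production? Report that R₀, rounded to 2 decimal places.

118.25

Strategy I: R₀ = 0.73×0 + 0.44×0 + 0.33×0 + 0.22×362 + 0.11×351 = 118.2500
Strategy II: R₀ = 0.54×0 + 0.40×0 + 0.17×0 + 0.10×352 + 0.06×204 = 47.4400
Highest R₀: strategy I with 118.2500.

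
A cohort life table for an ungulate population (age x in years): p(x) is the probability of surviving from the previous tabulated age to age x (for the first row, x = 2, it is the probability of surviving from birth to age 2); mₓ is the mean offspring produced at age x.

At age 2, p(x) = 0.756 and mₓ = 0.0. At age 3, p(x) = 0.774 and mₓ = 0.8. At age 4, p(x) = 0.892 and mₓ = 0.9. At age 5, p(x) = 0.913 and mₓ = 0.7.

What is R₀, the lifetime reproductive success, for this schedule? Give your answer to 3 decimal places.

1.271

Survivorship from birth: l_x = p_2·p_3·…·p_x.
  l_2 = 0.75600
  l_3 = 0.58514
  l_4 = 0.52195
  l_5 = 0.47654
R₀ = Σ l_x mₓ:
  age 2: 0.75600 × 0.0 = 0.0000
  age 3: 0.58514 × 0.8 = 0.4681
  age 4: 0.52195 × 0.9 = 0.4698
  age 5: 0.47654 × 0.7 = 0.3336
R₀ = 0.0000 + 0.4681 + 0.4698 + 0.3336 = 1.2714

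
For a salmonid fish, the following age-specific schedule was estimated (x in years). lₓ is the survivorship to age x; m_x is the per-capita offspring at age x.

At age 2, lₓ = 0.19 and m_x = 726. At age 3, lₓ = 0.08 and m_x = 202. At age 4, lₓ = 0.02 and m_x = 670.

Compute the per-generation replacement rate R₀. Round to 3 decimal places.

167.500

R₀ = Σ lₓ m_x:
  age 2: 0.19 × 726 = 137.9400
  age 3: 0.08 × 202 = 16.1600
  age 4: 0.02 × 670 = 13.4000
R₀ = 137.9400 + 16.1600 + 13.4000 = 167.5000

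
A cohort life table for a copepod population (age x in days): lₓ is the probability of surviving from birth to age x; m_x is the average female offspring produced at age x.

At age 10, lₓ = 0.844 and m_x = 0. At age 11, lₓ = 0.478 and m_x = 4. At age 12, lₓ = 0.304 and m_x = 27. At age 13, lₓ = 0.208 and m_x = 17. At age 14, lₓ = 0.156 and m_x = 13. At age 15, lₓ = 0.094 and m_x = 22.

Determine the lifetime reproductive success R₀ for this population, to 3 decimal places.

R₀ = Σ lₓ m_x:
  age 10: 0.844 × 0 = 0.0000
  age 11: 0.478 × 4 = 1.9120
  age 12: 0.304 × 27 = 8.2080
  age 13: 0.208 × 17 = 3.5360
  age 14: 0.156 × 13 = 2.0280
  age 15: 0.094 × 22 = 2.0680
R₀ = 0.0000 + 1.9120 + 8.2080 + 3.5360 + 2.0280 + 2.0680 = 17.7520

17.752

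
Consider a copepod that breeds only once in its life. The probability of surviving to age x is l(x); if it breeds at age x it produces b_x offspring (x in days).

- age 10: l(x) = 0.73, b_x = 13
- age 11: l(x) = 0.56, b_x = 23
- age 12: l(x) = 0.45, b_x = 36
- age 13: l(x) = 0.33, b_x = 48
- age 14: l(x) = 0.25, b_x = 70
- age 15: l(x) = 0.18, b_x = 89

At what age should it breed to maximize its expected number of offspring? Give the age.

14

Expected offspring if breeding at age x = l(x) × b_x:
  age 10: 0.73 × 13 = 9.490
  age 11: 0.56 × 23 = 12.880
  age 12: 0.45 × 36 = 16.200
  age 13: 0.33 × 48 = 15.840
  age 14: 0.25 × 70 = 17.500
  age 15: 0.18 × 89 = 16.020
Maximum at age 14 (17.500).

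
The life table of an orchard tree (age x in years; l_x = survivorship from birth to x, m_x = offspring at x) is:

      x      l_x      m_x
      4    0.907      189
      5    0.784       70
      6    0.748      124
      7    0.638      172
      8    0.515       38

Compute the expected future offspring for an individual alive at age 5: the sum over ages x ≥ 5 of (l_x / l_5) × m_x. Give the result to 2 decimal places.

l_5 = 0.784. Conditional survival from age 5 to x is l_x / l_5.
  x=5: (0.784/0.784) × 70 = 70.0000
  x=6: (0.748/0.784) × 124 = 118.3061
  x=7: (0.638/0.784) × 172 = 139.9694
  x=8: (0.515/0.784) × 38 = 24.9617
Sum = 70.0000 + 118.3061 + 139.9694 + 24.9617 = 353.2372

353.24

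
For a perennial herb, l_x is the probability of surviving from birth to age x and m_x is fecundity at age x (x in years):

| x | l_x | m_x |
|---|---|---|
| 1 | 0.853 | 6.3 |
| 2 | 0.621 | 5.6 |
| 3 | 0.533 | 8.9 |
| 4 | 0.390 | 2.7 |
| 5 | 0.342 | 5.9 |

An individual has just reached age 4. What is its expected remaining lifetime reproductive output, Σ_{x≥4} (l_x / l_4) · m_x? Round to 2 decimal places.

7.87

l_4 = 0.390. Conditional survival from age 4 to x is l_x / l_4.
  x=4: (0.390/0.390) × 2.7 = 2.7000
  x=5: (0.342/0.390) × 5.9 = 5.1738
Sum = 2.7000 + 5.1738 = 7.8738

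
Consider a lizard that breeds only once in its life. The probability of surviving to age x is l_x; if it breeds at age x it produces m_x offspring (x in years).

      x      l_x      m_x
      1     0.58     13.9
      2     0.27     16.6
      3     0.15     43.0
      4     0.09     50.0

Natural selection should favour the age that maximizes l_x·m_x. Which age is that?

1

Expected offspring if breeding at age x = l_x × m_x:
  age 1: 0.58 × 13.9 = 8.062
  age 2: 0.27 × 16.6 = 4.482
  age 3: 0.15 × 43.0 = 6.450
  age 4: 0.09 × 50.0 = 4.500
Maximum at age 1 (8.062).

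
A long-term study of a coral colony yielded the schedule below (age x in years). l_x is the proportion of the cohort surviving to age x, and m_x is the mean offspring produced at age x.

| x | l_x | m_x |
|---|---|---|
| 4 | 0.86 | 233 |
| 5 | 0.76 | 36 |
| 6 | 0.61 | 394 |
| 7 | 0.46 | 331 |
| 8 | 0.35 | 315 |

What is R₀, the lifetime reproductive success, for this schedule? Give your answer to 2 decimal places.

730.59

R₀ = Σ l_x m_x:
  age 4: 0.86 × 233 = 200.3800
  age 5: 0.76 × 36 = 27.3600
  age 6: 0.61 × 394 = 240.3400
  age 7: 0.46 × 331 = 152.2600
  age 8: 0.35 × 315 = 110.2500
R₀ = 200.3800 + 27.3600 + 240.3400 + 152.2600 + 110.2500 = 730.5900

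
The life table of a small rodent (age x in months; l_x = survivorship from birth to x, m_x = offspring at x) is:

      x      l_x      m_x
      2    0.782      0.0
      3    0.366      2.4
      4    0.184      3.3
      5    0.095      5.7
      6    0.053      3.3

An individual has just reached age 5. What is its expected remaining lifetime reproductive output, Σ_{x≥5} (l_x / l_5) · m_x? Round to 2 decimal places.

7.54

l_5 = 0.095. Conditional survival from age 5 to x is l_x / l_5.
  x=5: (0.095/0.095) × 5.7 = 5.7000
  x=6: (0.053/0.095) × 3.3 = 1.8411
Sum = 5.7000 + 1.8411 = 7.5411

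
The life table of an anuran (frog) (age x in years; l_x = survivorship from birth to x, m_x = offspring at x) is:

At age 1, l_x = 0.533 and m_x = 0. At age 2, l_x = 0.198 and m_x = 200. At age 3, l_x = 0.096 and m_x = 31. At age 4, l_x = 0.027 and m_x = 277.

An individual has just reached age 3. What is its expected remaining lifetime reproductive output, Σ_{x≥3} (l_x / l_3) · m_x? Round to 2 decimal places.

l_3 = 0.096. Conditional survival from age 3 to x is l_x / l_3.
  x=3: (0.096/0.096) × 31 = 31.0000
  x=4: (0.027/0.096) × 277 = 77.9062
Sum = 31.0000 + 77.9062 = 108.9062

108.91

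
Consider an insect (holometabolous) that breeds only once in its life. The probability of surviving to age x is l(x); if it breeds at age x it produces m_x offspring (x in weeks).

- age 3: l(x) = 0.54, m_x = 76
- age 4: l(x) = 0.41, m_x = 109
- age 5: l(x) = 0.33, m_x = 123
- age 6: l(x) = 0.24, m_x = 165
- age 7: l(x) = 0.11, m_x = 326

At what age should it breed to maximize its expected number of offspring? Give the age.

Expected offspring if breeding at age x = l(x) × m_x:
  age 3: 0.54 × 76 = 41.040
  age 4: 0.41 × 109 = 44.690
  age 5: 0.33 × 123 = 40.590
  age 6: 0.24 × 165 = 39.600
  age 7: 0.11 × 326 = 35.860
Maximum at age 4 (44.690).

4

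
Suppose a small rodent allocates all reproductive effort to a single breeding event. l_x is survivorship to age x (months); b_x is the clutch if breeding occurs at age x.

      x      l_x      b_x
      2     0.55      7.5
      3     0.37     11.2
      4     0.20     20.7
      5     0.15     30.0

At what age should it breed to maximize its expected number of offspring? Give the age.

Expected offspring if breeding at age x = l_x × b_x:
  age 2: 0.55 × 7.5 = 4.125
  age 3: 0.37 × 11.2 = 4.144
  age 4: 0.20 × 20.7 = 4.140
  age 5: 0.15 × 30.0 = 4.500
Maximum at age 5 (4.500).

5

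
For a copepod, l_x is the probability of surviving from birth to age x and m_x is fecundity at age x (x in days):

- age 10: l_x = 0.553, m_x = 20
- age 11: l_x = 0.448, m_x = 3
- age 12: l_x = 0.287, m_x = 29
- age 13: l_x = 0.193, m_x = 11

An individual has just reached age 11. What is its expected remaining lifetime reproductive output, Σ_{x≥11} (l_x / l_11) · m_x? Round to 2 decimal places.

l_11 = 0.448. Conditional survival from age 11 to x is l_x / l_11.
  x=11: (0.448/0.448) × 3 = 3.0000
  x=12: (0.287/0.448) × 29 = 18.5781
  x=13: (0.193/0.448) × 11 = 4.7388
Sum = 3.0000 + 18.5781 + 4.7388 = 26.3170

26.32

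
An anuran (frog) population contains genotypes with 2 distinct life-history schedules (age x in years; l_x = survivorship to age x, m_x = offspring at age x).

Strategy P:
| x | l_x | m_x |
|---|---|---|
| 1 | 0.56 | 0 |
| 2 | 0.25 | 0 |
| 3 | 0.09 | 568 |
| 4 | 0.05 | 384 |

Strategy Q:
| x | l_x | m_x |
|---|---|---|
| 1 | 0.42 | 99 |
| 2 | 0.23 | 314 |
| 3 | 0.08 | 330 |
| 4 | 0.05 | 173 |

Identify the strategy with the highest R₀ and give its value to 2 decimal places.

Strategy P: R₀ = 0.56×0 + 0.25×0 + 0.09×568 + 0.05×384 = 70.3200
Strategy Q: R₀ = 0.42×99 + 0.23×314 + 0.08×330 + 0.05×173 = 148.8500
Highest R₀: strategy Q with 148.8500.

148.85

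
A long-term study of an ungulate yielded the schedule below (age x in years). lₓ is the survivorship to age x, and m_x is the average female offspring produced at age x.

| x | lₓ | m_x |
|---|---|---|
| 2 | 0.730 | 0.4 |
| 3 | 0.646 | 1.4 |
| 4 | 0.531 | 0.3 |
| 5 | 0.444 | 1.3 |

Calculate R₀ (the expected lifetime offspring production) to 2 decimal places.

1.93

R₀ = Σ lₓ m_x:
  age 2: 0.730 × 0.4 = 0.2920
  age 3: 0.646 × 1.4 = 0.9044
  age 4: 0.531 × 0.3 = 0.1593
  age 5: 0.444 × 1.3 = 0.5772
R₀ = 0.2920 + 0.9044 + 0.1593 + 0.5772 = 1.9329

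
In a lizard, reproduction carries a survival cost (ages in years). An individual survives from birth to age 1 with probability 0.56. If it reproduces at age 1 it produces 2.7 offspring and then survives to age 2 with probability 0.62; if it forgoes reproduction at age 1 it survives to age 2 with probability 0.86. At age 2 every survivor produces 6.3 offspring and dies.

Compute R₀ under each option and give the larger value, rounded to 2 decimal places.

3.70

breed at age 1: R₀ = 0.56 × (2.7 + 0.62 × 6.3) = 0.56 × 6.6060 = 3.6994
delay to age 2: R₀ = 0.56 × (0.86 × 6.3) = 0.56 × 5.4180 = 3.0341
Higher: breed at age 1 (3.6994).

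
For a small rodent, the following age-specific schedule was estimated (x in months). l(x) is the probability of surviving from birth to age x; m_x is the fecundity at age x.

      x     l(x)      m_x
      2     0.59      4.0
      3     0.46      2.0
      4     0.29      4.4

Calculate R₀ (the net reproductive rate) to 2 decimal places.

R₀ = Σ l(x) m_x:
  age 2: 0.59 × 4.0 = 2.3600
  age 3: 0.46 × 2.0 = 0.9200
  age 4: 0.29 × 4.4 = 1.2760
R₀ = 2.3600 + 0.9200 + 1.2760 = 4.5560

4.56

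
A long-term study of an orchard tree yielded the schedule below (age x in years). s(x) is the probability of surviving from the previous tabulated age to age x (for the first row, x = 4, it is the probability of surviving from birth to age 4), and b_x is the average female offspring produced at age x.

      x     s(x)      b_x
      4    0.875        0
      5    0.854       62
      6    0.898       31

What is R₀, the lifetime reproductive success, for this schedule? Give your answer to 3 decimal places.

67.131

Survivorship from birth: l_x = s_4·s_5·…·s_x.
  l_4 = 0.87500
  l_5 = 0.74725
  l_6 = 0.67103
R₀ = Σ l_x b_x:
  age 4: 0.87500 × 0 = 0.0000
  age 5: 0.74725 × 62 = 46.3295
  age 6: 0.67103 × 31 = 20.8019
R₀ = 0.0000 + 46.3295 + 20.8019 = 67.1314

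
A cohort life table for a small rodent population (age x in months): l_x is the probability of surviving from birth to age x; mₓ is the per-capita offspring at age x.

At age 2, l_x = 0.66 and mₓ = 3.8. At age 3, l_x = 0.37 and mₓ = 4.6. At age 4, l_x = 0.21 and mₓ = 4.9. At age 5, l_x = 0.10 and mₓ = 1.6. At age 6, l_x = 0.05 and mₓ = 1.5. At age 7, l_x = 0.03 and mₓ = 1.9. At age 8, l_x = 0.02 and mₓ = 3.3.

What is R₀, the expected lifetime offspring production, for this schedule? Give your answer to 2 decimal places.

5.60

R₀ = Σ l_x mₓ:
  age 2: 0.66 × 3.8 = 2.5080
  age 3: 0.37 × 4.6 = 1.7020
  age 4: 0.21 × 4.9 = 1.0290
  age 5: 0.10 × 1.6 = 0.1600
  age 6: 0.05 × 1.5 = 0.0750
  age 7: 0.03 × 1.9 = 0.0570
  age 8: 0.02 × 3.3 = 0.0660
R₀ = 2.5080 + 1.7020 + 1.0290 + 0.1600 + 0.0750 + 0.0570 + 0.0660 = 5.5970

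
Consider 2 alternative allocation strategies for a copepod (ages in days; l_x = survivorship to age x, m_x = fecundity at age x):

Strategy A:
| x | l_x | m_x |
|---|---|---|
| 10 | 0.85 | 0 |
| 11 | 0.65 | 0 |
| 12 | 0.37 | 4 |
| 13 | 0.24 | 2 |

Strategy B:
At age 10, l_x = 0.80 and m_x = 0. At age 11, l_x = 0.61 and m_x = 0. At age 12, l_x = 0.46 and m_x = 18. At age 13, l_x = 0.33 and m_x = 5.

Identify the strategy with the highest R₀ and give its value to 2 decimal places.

Strategy A: R₀ = 0.85×0 + 0.65×0 + 0.37×4 + 0.24×2 = 1.9600
Strategy B: R₀ = 0.80×0 + 0.61×0 + 0.46×18 + 0.33×5 = 9.9300
Highest R₀: strategy B with 9.9300.

9.93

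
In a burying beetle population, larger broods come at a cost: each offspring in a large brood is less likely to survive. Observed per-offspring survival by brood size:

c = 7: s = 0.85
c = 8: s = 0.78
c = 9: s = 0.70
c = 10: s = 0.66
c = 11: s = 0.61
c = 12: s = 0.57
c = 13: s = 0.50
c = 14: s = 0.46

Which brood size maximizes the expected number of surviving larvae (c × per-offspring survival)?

Expected surviving larvae = c × s(c):
  c=7: 7 × 0.85 = 5.950
  c=8: 8 × 0.78 = 6.240
  c=9: 9 × 0.70 = 6.300
  c=10: 10 × 0.66 = 6.600
  c=11: 11 × 0.61 = 6.710
  c=12: 12 × 0.57 = 6.840
  c=13: 13 × 0.50 = 6.500
  c=14: 14 × 0.46 = 6.440
Maximum at c = 12 (6.840 surviving larvae).

12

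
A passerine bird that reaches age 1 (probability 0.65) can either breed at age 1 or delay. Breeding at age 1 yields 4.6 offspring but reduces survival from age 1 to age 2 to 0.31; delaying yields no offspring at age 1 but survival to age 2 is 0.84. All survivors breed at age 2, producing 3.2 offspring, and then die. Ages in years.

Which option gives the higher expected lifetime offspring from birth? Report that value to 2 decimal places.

breed at age 1: R₀ = 0.65 × (4.6 + 0.31 × 3.2) = 0.65 × 5.5920 = 3.6348
delay to age 2: R₀ = 0.65 × (0.84 × 3.2) = 0.65 × 2.6880 = 1.7472
Higher: breed at age 1 (3.6348).

3.63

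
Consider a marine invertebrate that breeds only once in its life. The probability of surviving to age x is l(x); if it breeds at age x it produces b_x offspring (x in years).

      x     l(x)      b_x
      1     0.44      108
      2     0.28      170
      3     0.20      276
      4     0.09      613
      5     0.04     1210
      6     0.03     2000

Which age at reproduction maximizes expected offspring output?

6

Expected offspring if breeding at age x = l(x) × b_x:
  age 1: 0.44 × 108 = 47.520
  age 2: 0.28 × 170 = 47.600
  age 3: 0.20 × 276 = 55.200
  age 4: 0.09 × 613 = 55.170
  age 5: 0.04 × 1210 = 48.400
  age 6: 0.03 × 2000 = 60.000
Maximum at age 6 (60.000).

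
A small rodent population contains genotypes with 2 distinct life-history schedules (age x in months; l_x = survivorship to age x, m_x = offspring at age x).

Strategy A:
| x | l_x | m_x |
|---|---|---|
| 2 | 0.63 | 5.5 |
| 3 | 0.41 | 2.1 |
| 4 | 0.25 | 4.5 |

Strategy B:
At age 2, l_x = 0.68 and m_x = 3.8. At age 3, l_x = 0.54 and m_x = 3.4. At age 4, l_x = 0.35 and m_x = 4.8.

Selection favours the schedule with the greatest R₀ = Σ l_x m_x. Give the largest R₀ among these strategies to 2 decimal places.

Strategy A: R₀ = 0.63×5.5 + 0.41×2.1 + 0.25×4.5 = 5.4510
Strategy B: R₀ = 0.68×3.8 + 0.54×3.4 + 0.35×4.8 = 6.1000
Highest R₀: strategy B with 6.1000.

6.10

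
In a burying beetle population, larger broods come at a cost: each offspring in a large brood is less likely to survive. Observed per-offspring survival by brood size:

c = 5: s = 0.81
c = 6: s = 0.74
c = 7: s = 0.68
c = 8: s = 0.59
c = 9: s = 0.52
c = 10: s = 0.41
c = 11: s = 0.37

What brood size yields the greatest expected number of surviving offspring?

7

Expected surviving offspring = c × s(c):
  c=5: 5 × 0.81 = 4.050
  c=6: 6 × 0.74 = 4.440
  c=7: 7 × 0.68 = 4.760
  c=8: 8 × 0.59 = 4.720
  c=9: 9 × 0.52 = 4.680
  c=10: 10 × 0.41 = 4.100
  c=11: 11 × 0.37 = 4.070
Maximum at c = 7 (4.760 surviving offspring).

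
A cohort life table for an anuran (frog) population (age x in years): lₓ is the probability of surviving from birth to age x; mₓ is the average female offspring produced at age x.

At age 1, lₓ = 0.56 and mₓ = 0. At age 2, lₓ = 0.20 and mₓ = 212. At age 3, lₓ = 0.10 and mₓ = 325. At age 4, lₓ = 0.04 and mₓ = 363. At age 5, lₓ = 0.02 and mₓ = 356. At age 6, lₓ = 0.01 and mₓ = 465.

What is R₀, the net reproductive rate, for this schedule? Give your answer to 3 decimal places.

101.190

R₀ = Σ lₓ mₓ:
  age 1: 0.56 × 0 = 0.0000
  age 2: 0.20 × 212 = 42.4000
  age 3: 0.10 × 325 = 32.5000
  age 4: 0.04 × 363 = 14.5200
  age 5: 0.02 × 356 = 7.1200
  age 6: 0.01 × 465 = 4.6500
R₀ = 0.0000 + 42.4000 + 32.5000 + 14.5200 + 7.1200 + 4.6500 = 101.1900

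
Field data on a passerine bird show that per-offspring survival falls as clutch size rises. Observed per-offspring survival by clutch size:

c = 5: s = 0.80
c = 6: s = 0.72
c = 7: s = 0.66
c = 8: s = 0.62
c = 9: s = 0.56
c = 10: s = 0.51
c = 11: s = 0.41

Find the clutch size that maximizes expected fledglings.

Expected fledglings = c × s(c):
  c=5: 5 × 0.80 = 4.000
  c=6: 6 × 0.72 = 4.320
  c=7: 7 × 0.66 = 4.620
  c=8: 8 × 0.62 = 4.960
  c=9: 9 × 0.56 = 5.040
  c=10: 10 × 0.51 = 5.100
  c=11: 11 × 0.41 = 4.510
Maximum at c = 10 (5.100 fledglings).

10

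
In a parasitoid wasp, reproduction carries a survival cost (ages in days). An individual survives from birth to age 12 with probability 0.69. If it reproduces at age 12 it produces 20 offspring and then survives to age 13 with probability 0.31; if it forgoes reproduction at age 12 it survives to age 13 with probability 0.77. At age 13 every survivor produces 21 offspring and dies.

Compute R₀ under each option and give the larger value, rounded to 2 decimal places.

breed at age 12: R₀ = 0.69 × (20 + 0.31 × 21) = 0.69 × 26.5100 = 18.2919
delay to age 13: R₀ = 0.69 × (0.77 × 21) = 0.69 × 16.1700 = 11.1573
Higher: breed at age 12 (18.2919).

18.29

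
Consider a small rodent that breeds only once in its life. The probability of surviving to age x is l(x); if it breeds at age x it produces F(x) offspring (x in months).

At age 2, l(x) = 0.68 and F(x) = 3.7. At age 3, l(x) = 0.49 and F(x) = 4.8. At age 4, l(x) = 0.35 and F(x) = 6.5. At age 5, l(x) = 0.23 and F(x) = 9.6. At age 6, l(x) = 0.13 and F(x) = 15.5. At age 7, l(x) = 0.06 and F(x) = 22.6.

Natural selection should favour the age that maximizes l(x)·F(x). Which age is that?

Expected offspring if breeding at age x = l(x) × F(x):
  age 2: 0.68 × 3.7 = 2.516
  age 3: 0.49 × 4.8 = 2.352
  age 4: 0.35 × 6.5 = 2.275
  age 5: 0.23 × 9.6 = 2.208
  age 6: 0.13 × 15.5 = 2.015
  age 7: 0.06 × 22.6 = 1.356
Maximum at age 2 (2.516).

2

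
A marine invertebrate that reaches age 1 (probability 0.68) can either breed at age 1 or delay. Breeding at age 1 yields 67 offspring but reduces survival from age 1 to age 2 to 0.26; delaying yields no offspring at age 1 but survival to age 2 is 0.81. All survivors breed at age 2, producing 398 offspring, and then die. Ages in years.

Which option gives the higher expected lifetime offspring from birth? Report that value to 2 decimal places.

219.22

breed at age 1: R₀ = 0.68 × (67 + 0.26 × 398) = 0.68 × 170.4800 = 115.9264
delay to age 2: R₀ = 0.68 × (0.81 × 398) = 0.68 × 322.3800 = 219.2184
Higher: delay to age 2 (219.2184).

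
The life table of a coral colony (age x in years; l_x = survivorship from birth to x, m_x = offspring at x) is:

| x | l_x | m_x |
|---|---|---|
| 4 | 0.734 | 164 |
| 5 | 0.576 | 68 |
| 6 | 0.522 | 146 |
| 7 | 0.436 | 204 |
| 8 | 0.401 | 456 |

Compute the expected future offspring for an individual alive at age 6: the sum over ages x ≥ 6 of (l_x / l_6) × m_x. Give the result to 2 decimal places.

l_6 = 0.522. Conditional survival from age 6 to x is l_x / l_6.
  x=6: (0.522/0.522) × 146 = 146.0000
  x=7: (0.436/0.522) × 204 = 170.3908
  x=8: (0.401/0.522) × 456 = 350.2989
Sum = 146.0000 + 170.3908 + 350.2989 = 666.6897

666.69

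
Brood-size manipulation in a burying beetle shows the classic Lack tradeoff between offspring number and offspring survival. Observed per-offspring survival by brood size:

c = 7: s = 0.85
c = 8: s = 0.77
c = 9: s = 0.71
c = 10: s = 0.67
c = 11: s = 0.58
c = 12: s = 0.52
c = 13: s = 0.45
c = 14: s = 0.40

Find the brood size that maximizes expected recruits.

10

Expected recruits = c × s(c):
  c=7: 7 × 0.85 = 5.950
  c=8: 8 × 0.77 = 6.160
  c=9: 9 × 0.71 = 6.390
  c=10: 10 × 0.67 = 6.700
  c=11: 11 × 0.58 = 6.380
  c=12: 12 × 0.52 = 6.240
  c=13: 13 × 0.45 = 5.850
  c=14: 14 × 0.40 = 5.600
Maximum at c = 10 (6.700 recruits).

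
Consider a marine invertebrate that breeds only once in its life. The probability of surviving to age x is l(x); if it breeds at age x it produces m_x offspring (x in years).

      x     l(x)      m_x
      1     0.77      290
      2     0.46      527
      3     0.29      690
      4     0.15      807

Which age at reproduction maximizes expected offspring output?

Expected offspring if breeding at age x = l(x) × m_x:
  age 1: 0.77 × 290 = 223.300
  age 2: 0.46 × 527 = 242.420
  age 3: 0.29 × 690 = 200.100
  age 4: 0.15 × 807 = 121.050
Maximum at age 2 (242.420).

2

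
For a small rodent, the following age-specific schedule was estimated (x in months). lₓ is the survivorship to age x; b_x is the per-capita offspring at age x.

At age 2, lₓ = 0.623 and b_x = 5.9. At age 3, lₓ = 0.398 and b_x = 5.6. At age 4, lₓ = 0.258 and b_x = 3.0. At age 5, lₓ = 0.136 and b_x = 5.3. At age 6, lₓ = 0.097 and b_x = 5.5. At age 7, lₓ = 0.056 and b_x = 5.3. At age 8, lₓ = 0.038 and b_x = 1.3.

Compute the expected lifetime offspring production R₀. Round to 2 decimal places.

8.28

R₀ = Σ lₓ b_x:
  age 2: 0.623 × 5.9 = 3.6757
  age 3: 0.398 × 5.6 = 2.2288
  age 4: 0.258 × 3.0 = 0.7740
  age 5: 0.136 × 5.3 = 0.7208
  age 6: 0.097 × 5.5 = 0.5335
  age 7: 0.056 × 5.3 = 0.2968
  age 8: 0.038 × 1.3 = 0.0494
R₀ = 3.6757 + 2.2288 + 0.7740 + 0.7208 + 0.5335 + 0.2968 + 0.0494 = 8.2790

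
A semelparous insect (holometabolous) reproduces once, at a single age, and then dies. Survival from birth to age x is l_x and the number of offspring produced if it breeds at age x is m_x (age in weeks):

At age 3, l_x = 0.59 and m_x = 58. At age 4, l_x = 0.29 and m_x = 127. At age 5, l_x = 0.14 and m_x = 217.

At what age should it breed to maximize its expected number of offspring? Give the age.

Expected offspring if breeding at age x = l_x × m_x:
  age 3: 0.59 × 58 = 34.220
  age 4: 0.29 × 127 = 36.830
  age 5: 0.14 × 217 = 30.380
Maximum at age 4 (36.830).

4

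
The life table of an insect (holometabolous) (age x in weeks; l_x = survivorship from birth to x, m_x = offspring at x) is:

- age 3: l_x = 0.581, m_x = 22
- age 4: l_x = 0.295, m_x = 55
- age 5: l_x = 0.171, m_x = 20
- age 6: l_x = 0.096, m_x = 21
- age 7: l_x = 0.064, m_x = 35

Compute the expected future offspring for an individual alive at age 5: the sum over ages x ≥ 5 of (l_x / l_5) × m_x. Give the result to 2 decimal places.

44.89

l_5 = 0.171. Conditional survival from age 5 to x is l_x / l_5.
  x=5: (0.171/0.171) × 20 = 20.0000
  x=6: (0.096/0.171) × 21 = 11.7895
  x=7: (0.064/0.171) × 35 = 13.0994
Sum = 20.0000 + 11.7895 + 13.0994 = 44.8889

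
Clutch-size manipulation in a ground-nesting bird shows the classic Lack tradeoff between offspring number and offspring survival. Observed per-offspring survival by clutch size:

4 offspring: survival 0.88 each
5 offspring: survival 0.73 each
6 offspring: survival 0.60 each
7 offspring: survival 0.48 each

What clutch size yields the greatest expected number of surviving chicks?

5

Expected surviving chicks = c × s(c):
  c=4: 4 × 0.88 = 3.520
  c=5: 5 × 0.73 = 3.650
  c=6: 6 × 0.60 = 3.600
  c=7: 7 × 0.48 = 3.360
Maximum at c = 5 (3.650 surviving chicks).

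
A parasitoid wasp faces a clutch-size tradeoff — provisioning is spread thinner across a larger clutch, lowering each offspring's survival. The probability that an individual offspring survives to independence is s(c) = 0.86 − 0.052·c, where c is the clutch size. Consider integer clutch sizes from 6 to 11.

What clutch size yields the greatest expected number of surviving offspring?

8

Expected surviving offspring = c × s(c):
  c=6: 6 × 0.548 = 3.288
  c=7: 7 × 0.496 = 3.472
  c=8: 8 × 0.444 = 3.552
  c=9: 9 × 0.392 = 3.528
  c=10: 10 × 0.340 = 3.400
  c=11: 11 × 0.288 = 3.168
Maximum at c = 8 (3.552 surviving offspring).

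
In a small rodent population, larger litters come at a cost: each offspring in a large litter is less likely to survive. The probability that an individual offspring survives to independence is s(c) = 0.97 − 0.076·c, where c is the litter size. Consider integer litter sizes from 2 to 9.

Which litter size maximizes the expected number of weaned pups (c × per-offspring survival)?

6

Expected weaned pups = c × s(c):
  c=2: 2 × 0.818 = 1.636
  c=3: 3 × 0.742 = 2.226
  c=4: 4 × 0.666 = 2.664
  c=5: 5 × 0.590 = 2.950
  c=6: 6 × 0.514 = 3.084
  c=7: 7 × 0.438 = 3.066
  c=8: 8 × 0.362 = 2.896
  c=9: 9 × 0.286 = 2.574
Maximum at c = 6 (3.084 weaned pups).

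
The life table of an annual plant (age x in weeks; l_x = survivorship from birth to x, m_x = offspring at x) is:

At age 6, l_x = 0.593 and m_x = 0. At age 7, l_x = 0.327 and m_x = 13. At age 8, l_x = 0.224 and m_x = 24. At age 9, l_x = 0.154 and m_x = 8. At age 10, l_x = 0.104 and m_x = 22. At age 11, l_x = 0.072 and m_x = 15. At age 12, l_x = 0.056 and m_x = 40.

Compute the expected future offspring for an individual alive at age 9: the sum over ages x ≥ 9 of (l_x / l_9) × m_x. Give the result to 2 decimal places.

l_9 = 0.154. Conditional survival from age 9 to x is l_x / l_9.
  x=9: (0.154/0.154) × 8 = 8.0000
  x=10: (0.104/0.154) × 22 = 14.8571
  x=11: (0.072/0.154) × 15 = 7.0130
  x=12: (0.056/0.154) × 40 = 14.5455
Sum = 8.0000 + 14.8571 + 7.0130 + 14.5455 = 44.4156

44.42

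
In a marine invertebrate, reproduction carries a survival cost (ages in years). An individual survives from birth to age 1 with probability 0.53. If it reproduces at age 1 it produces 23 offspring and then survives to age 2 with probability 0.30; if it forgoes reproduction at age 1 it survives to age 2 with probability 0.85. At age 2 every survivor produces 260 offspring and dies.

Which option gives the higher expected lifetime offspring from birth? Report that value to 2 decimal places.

breed at age 1: R₀ = 0.53 × (23 + 0.30 × 260) = 0.53 × 101.0000 = 53.5300
delay to age 2: R₀ = 0.53 × (0.85 × 260) = 0.53 × 221.0000 = 117.1300
Higher: delay to age 2 (117.1300).

117.13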